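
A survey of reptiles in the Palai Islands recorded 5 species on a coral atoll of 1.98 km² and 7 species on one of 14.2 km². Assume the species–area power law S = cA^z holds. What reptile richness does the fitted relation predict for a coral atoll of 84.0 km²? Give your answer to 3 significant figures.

z = ln(7/5) / ln(14.2/1.98) = 0.3365 / 1.9701 = 0.1708
c = 5 / 1.98^0.1708 = 5 / 1.124 = 4.449
S₃ = 4.449 × 84^0.1708 = 4.449 × 2.131 ≈ 9.483

9.48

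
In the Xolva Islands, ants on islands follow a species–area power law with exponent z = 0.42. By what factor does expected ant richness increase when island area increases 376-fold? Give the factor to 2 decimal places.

S₂/S₁ = (A₂/A₁)^z = 376^0.42
ln(S₂/S₁) = 0.42 × ln 376 = 0.42 × 5.9296 = 2.4904
S₂/S₁ = e^2.4904 ≈ 12.07

12.07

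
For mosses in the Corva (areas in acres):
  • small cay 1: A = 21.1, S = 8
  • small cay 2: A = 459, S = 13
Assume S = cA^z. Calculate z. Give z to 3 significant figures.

Taking logs: ln S = ln c + z ln A, so z = (ln S₂ − ln S₁)/(ln A₂ − ln A₁).
z = ln(13/8) / ln(459/21.1) = ln(1.625) / ln(21.75) = 0.4855 / 3.0798 = 0.1576

0.158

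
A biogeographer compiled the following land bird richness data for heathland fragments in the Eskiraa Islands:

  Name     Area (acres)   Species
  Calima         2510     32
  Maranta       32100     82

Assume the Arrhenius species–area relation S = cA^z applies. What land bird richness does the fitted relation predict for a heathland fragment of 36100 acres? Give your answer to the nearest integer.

86

z = ln(82/32) / ln(32100/2510) = 0.9410 / 2.5486 = 0.3692
c = 32 / 2510^0.3692 = 32 / 18 = 1.778
S₃ = 1.778 × 36100^0.3692 = 1.778 × 48.16 ≈ 85.63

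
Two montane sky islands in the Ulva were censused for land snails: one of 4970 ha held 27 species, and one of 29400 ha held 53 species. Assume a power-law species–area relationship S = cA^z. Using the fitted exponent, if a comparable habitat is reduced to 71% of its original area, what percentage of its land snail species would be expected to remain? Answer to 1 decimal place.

z = ln(53/27) / ln(29400/4970) = 0.6745 / 1.7776 = 0.3794
S_new/S_old = (A_new/A_old)^z = 0.71^0.3794 = exp(0.3794 × -0.3425) = 0.8781

87.8%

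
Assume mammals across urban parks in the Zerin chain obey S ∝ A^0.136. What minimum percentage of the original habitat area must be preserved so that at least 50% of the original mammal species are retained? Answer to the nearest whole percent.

1%

Need (A_new/A_old)^0.136 = 0.5, so A_new/A_old = 0.5^(1/0.136) = 0.5^7.353
ln(A_new/A_old) = ln 0.5 / 0.136 = -0.6931 / 0.136 = -5.0967
A_new/A_old = e^-5.0967 ≈ 0.006117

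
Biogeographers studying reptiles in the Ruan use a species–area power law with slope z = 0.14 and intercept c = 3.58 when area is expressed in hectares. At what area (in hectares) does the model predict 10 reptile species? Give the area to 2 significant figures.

1500 hectares

10 = 3.58 × A^0.14  ⇒  A^0.14 = 10/3.58 = 2.793
ln A = ln(2.793) / 0.14 = 1.0272 / 0.14 = 7.3373
A = e^7.3373 ≈ 1537 hectares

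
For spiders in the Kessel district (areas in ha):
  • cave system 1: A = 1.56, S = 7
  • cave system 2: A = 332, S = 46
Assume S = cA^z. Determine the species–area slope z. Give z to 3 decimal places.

Taking logs: ln S = ln c + z ln A, so z = (ln S₂ − ln S₁)/(ln A₂ − ln A₁).
z = ln(46/7) / ln(332/1.56) = ln(6.571) / ln(212.8) = 1.8827 / 5.3604 = 0.3512

0.351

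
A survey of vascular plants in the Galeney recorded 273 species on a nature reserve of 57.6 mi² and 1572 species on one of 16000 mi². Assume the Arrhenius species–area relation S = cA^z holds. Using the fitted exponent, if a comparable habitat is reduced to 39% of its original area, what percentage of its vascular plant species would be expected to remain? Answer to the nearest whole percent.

z = ln(1572/273) / ln(16000/57.6) = 1.7506 / 5.6268 = 0.3111
S_new/S_old = (A_new/A_old)^z = 0.39^0.3111 = exp(0.3111 × -0.9416) = 0.7461

75%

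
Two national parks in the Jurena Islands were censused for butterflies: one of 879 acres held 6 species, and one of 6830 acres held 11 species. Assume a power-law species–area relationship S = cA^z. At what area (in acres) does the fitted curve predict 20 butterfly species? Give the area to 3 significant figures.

z = ln(11/6) / ln(6830/879) = 0.6061 / 2.0503 = 0.2956
c = 6 / 879^0.2956 = 6 / 7.419 = 0.8087
A = (20/0.8087)^(1/0.2956) ⇒ ln A = ln(24.73)/0.2956 = 10.8513
A = e^10.8513 ≈ 51601 acres

51600 acres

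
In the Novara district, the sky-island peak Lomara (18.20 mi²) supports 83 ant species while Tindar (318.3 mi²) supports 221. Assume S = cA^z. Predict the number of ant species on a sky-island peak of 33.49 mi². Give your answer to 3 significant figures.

z = ln(221/83) / ln(318.3/18.2) = 0.9793 / 2.8616 = 0.3422
c = 83 / 18.2^0.3422 = 83 / 2.699 = 30.75
S₃ = 30.75 × 33.49^0.3422 = 30.75 × 3.326 ≈ 102.3

102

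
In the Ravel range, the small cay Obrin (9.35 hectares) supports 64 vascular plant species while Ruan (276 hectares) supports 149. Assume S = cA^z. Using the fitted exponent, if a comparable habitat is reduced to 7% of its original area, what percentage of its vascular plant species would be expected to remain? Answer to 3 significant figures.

51.5%

z = ln(149/64) / ln(276/9.35) = 0.8451 / 3.3850 = 0.2496
S_new/S_old = (A_new/A_old)^z = 0.07^0.2496 = exp(0.2496 × -2.6593) = 0.5149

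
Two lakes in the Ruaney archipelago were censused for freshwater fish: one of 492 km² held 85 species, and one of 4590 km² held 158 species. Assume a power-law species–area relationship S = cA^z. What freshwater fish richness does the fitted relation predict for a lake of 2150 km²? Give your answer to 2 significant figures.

130

z = ln(158/85) / ln(4590/492) = 0.6199 / 2.2332 = 0.2776
c = 85 / 492^0.2776 = 85 / 5.589 = 15.21
S₃ = 15.21 × 2150^0.2776 = 15.21 × 8.416 ≈ 128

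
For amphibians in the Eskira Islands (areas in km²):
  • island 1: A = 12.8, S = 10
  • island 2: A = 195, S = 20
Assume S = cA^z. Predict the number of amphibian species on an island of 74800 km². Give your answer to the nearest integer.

91

z = ln(20/10) / ln(195/12.8) = 0.6931 / 2.7236 = 0.2545
c = 10 / 12.8^0.2545 = 10 / 1.913 = 5.227
S₃ = 5.227 × 74800^0.2545 = 5.227 × 17.39 ≈ 90.91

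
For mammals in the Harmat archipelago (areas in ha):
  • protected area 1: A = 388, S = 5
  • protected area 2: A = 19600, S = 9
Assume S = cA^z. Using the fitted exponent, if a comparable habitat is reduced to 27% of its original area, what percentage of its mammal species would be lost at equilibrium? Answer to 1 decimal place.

17.8%

z = ln(9/5) / ln(19600/388) = 0.5878 / 3.9223 = 0.1499
S_new/S_old = (A_new/A_old)^z = 0.27^0.1499 = exp(0.1499 × -1.3093) = 0.8218
Fraction lost = 1 − 0.8218 = 0.1782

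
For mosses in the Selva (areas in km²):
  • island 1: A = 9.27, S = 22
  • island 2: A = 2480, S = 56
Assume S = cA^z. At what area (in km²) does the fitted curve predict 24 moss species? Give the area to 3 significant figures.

z = ln(56/22) / ln(2480/9.27) = 0.9343 / 5.5892 = 0.1672
c = 22 / 9.27^0.1672 = 22 / 1.451 = 15.16
A = (24/15.16)^(1/0.1672) ⇒ ln A = ln(1.583)/0.1672 = 2.7473
A = e^2.7473 ≈ 15.6 km²

15.6 km²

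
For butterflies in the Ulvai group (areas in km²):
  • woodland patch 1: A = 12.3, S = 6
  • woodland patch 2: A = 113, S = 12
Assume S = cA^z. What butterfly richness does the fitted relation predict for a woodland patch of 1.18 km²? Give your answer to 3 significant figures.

z = ln(12/6) / ln(113/12.3) = 0.6931 / 2.2178 = 0.3125
c = 6 / 12.3^0.3125 = 6 / 2.191 = 2.738
S₃ = 2.738 × 1.18^0.3125 = 2.738 × 1.053 ≈ 2.884

2.88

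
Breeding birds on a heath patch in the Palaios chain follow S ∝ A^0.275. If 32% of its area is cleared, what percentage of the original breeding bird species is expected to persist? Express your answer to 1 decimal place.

S_new/S_old = (A_new/A_old)^z = 0.68^0.275
= exp(0.275 × ln 0.68) = exp(0.275 × -0.3857) = exp(-0.1061) ≈ 0.8994

89.9%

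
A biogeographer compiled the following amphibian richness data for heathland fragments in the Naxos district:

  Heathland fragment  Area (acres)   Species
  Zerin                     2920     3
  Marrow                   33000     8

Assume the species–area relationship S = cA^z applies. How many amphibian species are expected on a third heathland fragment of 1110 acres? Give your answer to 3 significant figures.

z = ln(8/3) / ln(33000/2920) = 0.9808 / 2.4249 = 0.4045
c = 3 / 2920^0.4045 = 3 / 25.22 = 0.119
S₃ = 0.119 × 1110^0.4045 = 0.119 × 17.05 ≈ 2.029

2.03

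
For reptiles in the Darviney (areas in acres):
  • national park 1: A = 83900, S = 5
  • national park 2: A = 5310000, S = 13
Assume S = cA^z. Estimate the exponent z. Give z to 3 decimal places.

0.230

Taking logs: ln S = ln c + z ln A, so z = (ln S₂ − ln S₁)/(ln A₂ − ln A₁).
z = ln(13/5) / ln(5310000/83900) = ln(2.6) / ln(63.29) = 0.9555 / 4.1477 = 0.2304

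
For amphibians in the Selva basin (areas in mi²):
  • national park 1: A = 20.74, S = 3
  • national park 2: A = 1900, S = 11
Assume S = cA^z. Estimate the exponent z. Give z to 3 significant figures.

Taking logs: ln S = ln c + z ln A, so z = (ln S₂ − ln S₁)/(ln A₂ − ln A₁).
z = ln(11/3) / ln(1900/20.74) = ln(3.667) / ln(91.61) = 1.2993 / 4.5175 = 0.2876

0.288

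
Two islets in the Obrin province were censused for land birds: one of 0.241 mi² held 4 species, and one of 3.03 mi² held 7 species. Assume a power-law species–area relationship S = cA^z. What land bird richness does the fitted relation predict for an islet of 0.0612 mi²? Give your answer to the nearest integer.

3

z = ln(7/4) / ln(3.03/0.241) = 0.5596 / 2.5315 = 0.2211
c = 4 / 0.241^0.2211 = 4 / 0.7301 = 5.479
S₃ = 5.479 × 0.0612^0.2211 = 5.479 × 0.5393 ≈ 2.954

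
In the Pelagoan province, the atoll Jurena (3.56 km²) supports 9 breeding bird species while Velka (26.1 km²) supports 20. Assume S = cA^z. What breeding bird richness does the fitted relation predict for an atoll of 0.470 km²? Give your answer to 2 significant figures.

4.0

z = ln(20/9) / ln(26.1/3.56) = 0.7985 / 1.9922 = 0.4008
c = 9 / 3.56^0.4008 = 9 / 1.664 = 5.41
S₃ = 5.41 × 0.47^0.4008 = 5.41 × 0.7389 ≈ 3.997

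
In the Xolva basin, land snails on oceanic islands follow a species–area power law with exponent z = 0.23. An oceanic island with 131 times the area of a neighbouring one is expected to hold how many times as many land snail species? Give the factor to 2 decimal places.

3.07

S₂/S₁ = (A₂/A₁)^z = 131^0.23
ln(S₂/S₁) = 0.23 × ln 131 = 0.23 × 4.8752 = 1.1213
S₂/S₁ = e^1.1213 ≈ 3.069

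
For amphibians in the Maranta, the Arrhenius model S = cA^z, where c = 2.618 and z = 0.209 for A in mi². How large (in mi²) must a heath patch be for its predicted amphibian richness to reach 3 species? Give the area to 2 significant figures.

3 = 2.618 × A^0.209  ⇒  A^0.209 = 3/2.618 = 1.146
ln A = ln(1.146) / 0.209 = 0.1362 / 0.209 = 0.6517
A = e^0.6517 ≈ 1.919 mi²

1.9 mi²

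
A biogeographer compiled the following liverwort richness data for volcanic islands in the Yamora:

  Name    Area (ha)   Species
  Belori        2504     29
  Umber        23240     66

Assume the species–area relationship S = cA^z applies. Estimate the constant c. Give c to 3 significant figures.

1.61

z = ln(S₂/S₁) / ln(A₂/A₁) = ln(66/29) / ln(23240/2504) = 0.8224 / 2.2280 = 0.3691
c = S₁ / A₁^z = 29 / 2504^0.3691 = 29 / 17.97 = 1.614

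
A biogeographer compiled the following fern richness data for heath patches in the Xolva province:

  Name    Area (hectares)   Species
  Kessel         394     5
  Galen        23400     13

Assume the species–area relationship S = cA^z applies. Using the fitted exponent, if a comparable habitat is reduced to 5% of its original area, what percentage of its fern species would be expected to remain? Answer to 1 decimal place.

z = ln(13/5) / ln(23400/394) = 0.9555 / 4.0841 = 0.2340
S_new/S_old = (A_new/A_old)^z = 0.05^0.2340 = exp(0.2340 × -2.9957) = 0.4962

49.6%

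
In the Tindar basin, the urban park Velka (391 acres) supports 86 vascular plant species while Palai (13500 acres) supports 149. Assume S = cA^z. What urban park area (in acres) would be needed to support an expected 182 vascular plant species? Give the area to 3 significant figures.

z = ln(149/86) / ln(13500/391) = 0.5496 / 3.5417 = 0.1552
c = 86 / 391^0.1552 = 86 / 2.525 = 34.06
A = (182/34.06)^(1/0.1552) ⇒ ln A = ln(5.343)/0.1552 = 10.7997
A = e^10.7997 ≈ 49005 acres

49000 acres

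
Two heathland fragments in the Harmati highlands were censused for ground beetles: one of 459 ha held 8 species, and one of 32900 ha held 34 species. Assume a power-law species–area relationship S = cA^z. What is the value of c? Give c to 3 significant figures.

z = ln(S₂/S₁) / ln(A₂/A₁) = ln(34/8) / ln(32900/459) = 1.4469 / 4.2722 = 0.3387
c = S₁ / A₁^z = 8 / 459^0.3387 = 8 / 7.971 = 1.004

1.00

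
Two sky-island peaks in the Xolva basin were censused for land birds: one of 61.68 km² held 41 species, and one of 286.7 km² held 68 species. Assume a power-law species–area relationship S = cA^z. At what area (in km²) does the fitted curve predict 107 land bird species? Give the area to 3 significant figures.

1140 km²

z = ln(68/41) / ln(286.7/61.68) = 0.5059 / 1.5365 = 0.3293
c = 41 / 61.68^0.3293 = 41 / 3.886 = 10.55
A = (107/10.55)^(1/0.3293) ⇒ ln A = ln(10.14)/0.3293 = 7.0351
A = e^7.0351 ≈ 1136 km²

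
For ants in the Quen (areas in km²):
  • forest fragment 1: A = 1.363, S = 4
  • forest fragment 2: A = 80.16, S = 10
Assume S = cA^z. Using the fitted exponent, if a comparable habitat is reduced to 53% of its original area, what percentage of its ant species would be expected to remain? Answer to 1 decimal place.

z = ln(10/4) / ln(80.16/1.363) = 0.9163 / 4.0743 = 0.2249
S_new/S_old = (A_new/A_old)^z = 0.53^0.2249 = exp(0.2249 × -0.6349) = 0.8669

86.7%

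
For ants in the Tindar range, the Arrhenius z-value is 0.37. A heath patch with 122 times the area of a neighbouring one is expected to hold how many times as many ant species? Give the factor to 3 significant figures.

5.91

S₂/S₁ = (A₂/A₁)^z = 122^0.37
ln(S₂/S₁) = 0.37 × ln 122 = 0.37 × 4.8040 = 1.7775
S₂/S₁ = e^1.7775 ≈ 5.915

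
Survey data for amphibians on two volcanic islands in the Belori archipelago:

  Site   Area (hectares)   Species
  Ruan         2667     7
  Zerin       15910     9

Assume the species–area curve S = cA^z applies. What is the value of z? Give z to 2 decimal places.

Taking logs: ln S = ln c + z ln A, so z = (ln S₂ − ln S₁)/(ln A₂ − ln A₁).
z = ln(9/7) / ln(15910/2667) = ln(1.286) / ln(5.966) = 0.2513 / 1.7860 = 0.1407

0.14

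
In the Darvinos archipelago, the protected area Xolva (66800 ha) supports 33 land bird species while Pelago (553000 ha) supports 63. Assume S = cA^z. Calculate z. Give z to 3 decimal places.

0.306

Taking logs: ln S = ln c + z ln A, so z = (ln S₂ − ln S₁)/(ln A₂ − ln A₁).
z = ln(63/33) / ln(553000/66800) = ln(1.909) / ln(8.278) = 0.6466 / 2.1137 = 0.3059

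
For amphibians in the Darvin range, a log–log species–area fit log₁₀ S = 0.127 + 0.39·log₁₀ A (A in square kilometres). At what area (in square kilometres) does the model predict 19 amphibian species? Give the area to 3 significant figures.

19 = 1.34 × A^0.39  ⇒  A^0.39 = 19/1.34 = 14.18
ln A = ln(14.18) / 0.39 = 2.6520 / 0.39 = 6.8000
A = e^6.8000 ≈ 897.9 square kilometres

898 square kilometres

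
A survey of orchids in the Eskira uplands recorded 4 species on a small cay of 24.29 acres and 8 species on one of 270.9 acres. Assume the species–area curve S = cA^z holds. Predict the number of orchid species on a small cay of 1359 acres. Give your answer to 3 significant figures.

12.7

z = ln(8/4) / ln(270.9/24.29) = 0.6931 / 2.4117 = 0.2874
c = 4 / 24.29^0.2874 = 4 / 2.501 = 1.599
S₃ = 1.599 × 1359^0.2874 = 1.599 × 7.953 ≈ 12.72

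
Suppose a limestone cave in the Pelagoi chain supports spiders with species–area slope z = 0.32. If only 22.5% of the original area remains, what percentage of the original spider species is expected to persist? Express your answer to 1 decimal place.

62.0%

S_new/S_old = (A_new/A_old)^z = 0.225^0.32
= exp(0.32 × ln 0.225) = exp(0.32 × -1.4917) = exp(-0.4773) ≈ 0.6204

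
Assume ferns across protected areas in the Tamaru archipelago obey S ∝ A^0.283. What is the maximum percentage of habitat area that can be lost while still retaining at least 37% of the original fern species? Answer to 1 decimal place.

97.0%

Need (A_new/A_old)^0.283 = 0.37, so A_new/A_old = 0.37^(1/0.283) = 0.37^3.534
ln(A_new/A_old) = ln 0.37 / 0.283 = -0.9943 / 0.283 = -3.5133
A_new/A_old = e^-3.5133 ≈ 0.0298
Fraction that can be lost = 1 − 0.0298 = 0.9702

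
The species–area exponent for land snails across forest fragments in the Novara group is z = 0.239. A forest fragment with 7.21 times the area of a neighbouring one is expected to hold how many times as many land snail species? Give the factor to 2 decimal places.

1.60

S₂/S₁ = (A₂/A₁)^z = 7.21^0.239
ln(S₂/S₁) = 0.239 × ln 7.21 = 0.239 × 1.9755 = 0.4721
S₂/S₁ = e^0.4721 ≈ 1.603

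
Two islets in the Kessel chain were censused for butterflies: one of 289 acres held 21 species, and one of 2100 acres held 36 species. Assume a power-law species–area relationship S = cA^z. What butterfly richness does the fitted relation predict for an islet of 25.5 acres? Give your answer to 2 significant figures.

11

z = ln(36/21) / ln(2100/289) = 0.5390 / 1.9833 = 0.2718
c = 21 / 289^0.2718 = 21 / 4.664 = 4.502
S₃ = 4.502 × 25.5^0.2718 = 4.502 × 2.411 ≈ 10.86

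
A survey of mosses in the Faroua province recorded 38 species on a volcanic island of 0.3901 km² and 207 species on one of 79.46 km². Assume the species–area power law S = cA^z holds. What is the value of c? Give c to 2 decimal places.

z = ln(S₂/S₁) / ln(A₂/A₁) = ln(207/38) / ln(79.46/0.3901) = 1.6951 / 5.3166 = 0.3188
c = S₁ / A₁^z = 38 / 0.3901^0.3188 = 38 / 0.7407 = 51.3

51.30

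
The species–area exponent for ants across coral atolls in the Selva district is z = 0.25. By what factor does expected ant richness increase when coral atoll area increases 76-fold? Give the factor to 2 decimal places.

2.95

S₂/S₁ = (A₂/A₁)^z = 76^0.25
ln(S₂/S₁) = 0.25 × ln 76 = 0.25 × 4.3307 = 1.0827
S₂/S₁ = e^1.0827 ≈ 2.953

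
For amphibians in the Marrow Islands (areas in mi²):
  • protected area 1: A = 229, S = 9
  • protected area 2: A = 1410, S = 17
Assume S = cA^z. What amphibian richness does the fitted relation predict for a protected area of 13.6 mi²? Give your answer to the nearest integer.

z = ln(17/9) / ln(1410/229) = 0.6360 / 1.8176 = 0.3499
c = 9 / 229^0.3499 = 9 / 6.694 = 1.344
S₃ = 1.344 × 13.6^0.3499 = 1.344 × 2.492 ≈ 3.351

3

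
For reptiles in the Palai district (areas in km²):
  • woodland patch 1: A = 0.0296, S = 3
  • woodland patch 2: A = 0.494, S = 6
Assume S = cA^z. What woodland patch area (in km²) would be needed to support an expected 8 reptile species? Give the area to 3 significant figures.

1.59 km²

z = ln(6/3) / ln(0.494/0.0296) = 0.6931 / 2.8148 = 0.2463
c = 3 / 0.0296^0.2463 = 3 / 0.4203 = 7.138
A = (8/7.138)^(1/0.2463) ⇒ ln A = ln(1.121)/0.2463 = 0.4630
A = e^0.4630 ≈ 1.589 km²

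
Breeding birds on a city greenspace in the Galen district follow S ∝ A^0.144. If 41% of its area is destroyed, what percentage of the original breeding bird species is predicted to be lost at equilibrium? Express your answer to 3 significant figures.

7.32%

S_new/S_old = (A_new/A_old)^z = 0.59^0.144
= exp(0.144 × ln 0.59) = exp(0.144 × -0.5276) = exp(-0.0760) ≈ 0.9268
Fraction lost = 1 − 0.9268 = 0.07316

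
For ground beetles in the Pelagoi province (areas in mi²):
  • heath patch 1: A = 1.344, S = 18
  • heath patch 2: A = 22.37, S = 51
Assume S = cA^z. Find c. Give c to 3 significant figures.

16.1

z = ln(S₂/S₁) / ln(A₂/A₁) = ln(51/18) / ln(22.37/1.344) = 1.0415 / 2.8121 = 0.3704
c = S₁ / A₁^z = 18 / 1.344^0.3704 = 18 / 1.116 = 16.13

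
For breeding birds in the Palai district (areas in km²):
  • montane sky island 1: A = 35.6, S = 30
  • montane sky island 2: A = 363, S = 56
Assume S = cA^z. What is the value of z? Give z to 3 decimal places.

0.269

Taking logs: ln S = ln c + z ln A, so z = (ln S₂ − ln S₁)/(ln A₂ − ln A₁).
z = ln(56/30) / ln(363/35.6) = ln(1.867) / ln(10.2) = 0.6242 / 2.3221 = 0.2688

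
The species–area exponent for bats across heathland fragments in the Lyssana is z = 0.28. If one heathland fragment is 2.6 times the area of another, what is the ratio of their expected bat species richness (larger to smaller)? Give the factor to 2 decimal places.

S₂/S₁ = (A₂/A₁)^z = 2.6^0.28
ln(S₂/S₁) = 0.28 × ln 2.6 = 0.28 × 0.9555 = 0.2675
S₂/S₁ = e^0.2675 ≈ 1.307

1.31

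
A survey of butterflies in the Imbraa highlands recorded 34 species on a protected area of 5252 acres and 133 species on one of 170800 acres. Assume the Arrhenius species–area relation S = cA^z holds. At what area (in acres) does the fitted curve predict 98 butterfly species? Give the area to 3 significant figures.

78300 acres

z = ln(133/34) / ln(170800/5252) = 1.3640 / 3.4819 = 0.3917
c = 34 / 5252^0.3917 = 34 / 28.67 = 1.186
A = (98/1.186)^(1/0.3917) ⇒ ln A = ln(82.63)/0.3917 = 11.2687
A = e^11.2687 ≈ 78331 acres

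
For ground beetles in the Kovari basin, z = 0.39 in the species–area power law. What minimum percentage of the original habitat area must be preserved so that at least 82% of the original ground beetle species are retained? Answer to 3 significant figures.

60.1%

Need (A_new/A_old)^0.39 = 0.82, so A_new/A_old = 0.82^(1/0.39) = 0.82^2.564
ln(A_new/A_old) = ln 0.82 / 0.39 = -0.1985 / 0.39 = -0.5088
A_new/A_old = e^-0.5088 ≈ 0.6012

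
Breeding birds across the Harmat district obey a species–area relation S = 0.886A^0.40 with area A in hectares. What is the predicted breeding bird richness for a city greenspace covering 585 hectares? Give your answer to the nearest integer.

S = 0.886 × 585^0.4 = 0.886 × 12.79 ≈ 11.33

11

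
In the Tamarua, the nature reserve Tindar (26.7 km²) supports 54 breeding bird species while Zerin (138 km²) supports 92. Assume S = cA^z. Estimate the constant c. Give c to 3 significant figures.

18.6

z = ln(S₂/S₁) / ln(A₂/A₁) = ln(92/54) / ln(138/26.7) = 0.5328 / 1.6426 = 0.3244
c = S₁ / A₁^z = 54 / 26.7^0.3244 = 54 / 2.902 = 18.61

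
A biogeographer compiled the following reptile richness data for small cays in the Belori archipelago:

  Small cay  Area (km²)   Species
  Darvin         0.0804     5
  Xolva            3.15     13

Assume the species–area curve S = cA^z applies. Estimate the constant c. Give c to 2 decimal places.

9.64

z = ln(S₂/S₁) / ln(A₂/A₁) = ln(13/5) / ln(3.15/0.0804) = 0.9555 / 3.6681 = 0.2605
c = S₁ / A₁^z = 5 / 0.0804^0.2605 = 5 / 0.5186 = 9.641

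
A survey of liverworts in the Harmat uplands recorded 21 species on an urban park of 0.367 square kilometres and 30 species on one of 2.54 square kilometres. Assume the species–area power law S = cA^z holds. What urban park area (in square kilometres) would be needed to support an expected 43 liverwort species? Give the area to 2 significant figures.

18 square kilometres

z = ln(30/21) / ln(2.54/0.367) = 0.3567 / 1.9346 = 0.1844
c = 21 / 0.367^0.1844 = 21 / 0.8313 = 25.26
A = (43/25.26)^(1/0.1844) ⇒ ln A = ln(1.702)/0.1844 = 2.8848
A = e^2.8848 ≈ 17.9 square kilometres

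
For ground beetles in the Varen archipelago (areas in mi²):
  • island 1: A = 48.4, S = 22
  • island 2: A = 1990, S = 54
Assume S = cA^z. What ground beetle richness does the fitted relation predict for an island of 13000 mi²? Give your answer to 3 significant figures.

85.0

z = ln(54/22) / ln(1990/48.4) = 0.8979 / 3.7164 = 0.2416
c = 22 / 48.4^0.2416 = 22 / 2.553 = 8.617
S₃ = 8.617 × 13000^0.2416 = 8.617 × 9.863 ≈ 84.98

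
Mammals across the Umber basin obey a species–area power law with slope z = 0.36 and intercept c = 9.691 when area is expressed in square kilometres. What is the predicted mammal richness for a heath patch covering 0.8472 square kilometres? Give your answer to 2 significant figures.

S = 9.691 × 0.8472^0.36
ln S = ln 9.691 + 0.36 × ln 0.8472 = 2.2712 + 0.36 × -0.1658 = 2.2115
S = e^2.2115 ≈ 9.129

9.1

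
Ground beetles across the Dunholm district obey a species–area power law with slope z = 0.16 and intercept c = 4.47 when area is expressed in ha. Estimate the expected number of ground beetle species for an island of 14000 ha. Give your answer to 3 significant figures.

S = 4.47 × 14000^0.16
ln S = ln 4.47 + 0.16 × ln 14000 = 1.4974 + 0.16 × 9.5468 = 3.0249
S = e^3.0249 ≈ 20.59

20.6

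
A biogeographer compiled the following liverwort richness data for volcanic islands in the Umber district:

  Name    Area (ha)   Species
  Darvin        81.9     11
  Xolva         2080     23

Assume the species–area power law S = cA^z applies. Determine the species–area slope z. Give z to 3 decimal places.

Taking logs: ln S = ln c + z ln A, so z = (ln S₂ − ln S₁)/(ln A₂ − ln A₁).
z = ln(23/11) / ln(2080/81.9) = ln(2.091) / ln(25.4) = 0.7376 / 3.2346 = 0.2280

0.228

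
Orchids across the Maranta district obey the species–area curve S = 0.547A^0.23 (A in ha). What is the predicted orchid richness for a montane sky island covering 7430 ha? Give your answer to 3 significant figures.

S = 0.547 × 7430^0.23
ln S = ln 0.547 + 0.23 × ln 7430 = -0.6033 + 0.23 × 8.9133 = 1.4467
S = e^1.4467 ≈ 4.249

4.25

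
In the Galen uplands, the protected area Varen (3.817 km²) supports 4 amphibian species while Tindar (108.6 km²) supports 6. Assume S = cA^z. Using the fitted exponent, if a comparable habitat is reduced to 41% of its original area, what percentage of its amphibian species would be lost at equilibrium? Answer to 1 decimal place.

z = ln(6/4) / ln(108.6/3.817) = 0.4055 / 3.3482 = 0.1211
S_new/S_old = (A_new/A_old)^z = 0.41^0.1211 = exp(0.1211 × -0.8916) = 0.8977
Fraction lost = 1 − 0.8977 = 0.1023

10.2%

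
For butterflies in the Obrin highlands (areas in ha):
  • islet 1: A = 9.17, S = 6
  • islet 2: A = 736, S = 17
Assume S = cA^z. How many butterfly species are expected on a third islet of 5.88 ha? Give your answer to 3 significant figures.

5.40

z = ln(17/6) / ln(736/9.17) = 1.0415 / 4.3853 = 0.2375
c = 6 / 9.17^0.2375 = 6 / 1.693 = 3.545
S₃ = 3.545 × 5.88^0.2375 = 3.545 × 1.523 ≈ 5.399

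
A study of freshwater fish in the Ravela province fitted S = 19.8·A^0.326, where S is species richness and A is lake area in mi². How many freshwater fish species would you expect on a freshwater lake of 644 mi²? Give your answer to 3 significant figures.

163

S = 19.8 × 644^0.326
ln S = ln 19.8 + 0.326 × ln 644 = 2.9857 + 0.326 × 6.4677 = 5.0942
S = e^5.0942 ≈ 163.1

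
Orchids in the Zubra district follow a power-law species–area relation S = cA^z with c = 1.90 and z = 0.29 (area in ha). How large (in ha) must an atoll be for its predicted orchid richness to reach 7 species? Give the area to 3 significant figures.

7 = 1.9 × A^0.29  ⇒  A^0.29 = 7/1.9 = 3.684
ln A = ln(3.684) / 0.29 = 1.3041 / 0.29 = 4.4967
A = e^4.4967 ≈ 89.72 ha

89.7 ha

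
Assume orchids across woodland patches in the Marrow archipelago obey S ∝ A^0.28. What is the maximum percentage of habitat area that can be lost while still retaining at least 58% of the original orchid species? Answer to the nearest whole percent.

86%

Need (A_new/A_old)^0.28 = 0.58, so A_new/A_old = 0.58^(1/0.28) = 0.58^3.571
ln(A_new/A_old) = ln 0.58 / 0.28 = -0.5447 / 0.28 = -1.9455
A_new/A_old = e^-1.9455 ≈ 0.1429
Fraction that can be lost = 1 − 0.1429 = 0.8571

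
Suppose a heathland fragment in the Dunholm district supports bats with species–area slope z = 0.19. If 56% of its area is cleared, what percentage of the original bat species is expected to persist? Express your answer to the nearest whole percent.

S_new/S_old = (A_new/A_old)^z = 0.44^0.19
= exp(0.19 × ln 0.44) = exp(0.19 × -0.8210) = exp(-0.1560) ≈ 0.8556

86%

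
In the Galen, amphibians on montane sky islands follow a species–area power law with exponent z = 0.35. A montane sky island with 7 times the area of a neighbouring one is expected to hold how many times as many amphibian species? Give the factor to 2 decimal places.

S₂/S₁ = (A₂/A₁)^z = 7^0.35
ln(S₂/S₁) = 0.35 × ln 7 = 0.35 × 1.9459 = 0.6811
S₂/S₁ = e^0.6811 ≈ 1.976

1.98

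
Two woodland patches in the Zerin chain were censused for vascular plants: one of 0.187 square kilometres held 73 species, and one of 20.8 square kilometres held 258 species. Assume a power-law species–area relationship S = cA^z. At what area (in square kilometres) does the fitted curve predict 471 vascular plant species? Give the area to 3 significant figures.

197 square kilometres

z = ln(258/73) / ln(20.8/0.187) = 1.2625 / 4.7116 = 0.2680
c = 73 / 0.187^0.2680 = 73 / 0.6381 = 114.4
A = (471/114.4)^(1/0.2680) ⇒ ln A = ln(4.117)/0.2680 = 5.2812
A = e^5.2812 ≈ 196.6 square kilometres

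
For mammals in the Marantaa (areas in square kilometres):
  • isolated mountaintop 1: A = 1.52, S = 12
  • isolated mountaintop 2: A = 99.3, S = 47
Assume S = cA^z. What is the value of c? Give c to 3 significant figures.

z = ln(S₂/S₁) / ln(A₂/A₁) = ln(47/12) / ln(99.3/1.52) = 1.3652 / 4.1794 = 0.3267
c = S₁ / A₁^z = 12 / 1.52^0.3267 = 12 / 1.147 = 10.47

10.5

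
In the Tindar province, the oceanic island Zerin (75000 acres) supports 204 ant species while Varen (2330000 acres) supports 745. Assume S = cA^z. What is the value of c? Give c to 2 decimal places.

z = ln(S₂/S₁) / ln(A₂/A₁) = ln(745/204) / ln(2330000/75000) = 1.2953 / 3.4361 = 0.3770
c = S₁ / A₁^z = 204 / 75000^0.3770 = 204 / 68.81 = 2.965

2.96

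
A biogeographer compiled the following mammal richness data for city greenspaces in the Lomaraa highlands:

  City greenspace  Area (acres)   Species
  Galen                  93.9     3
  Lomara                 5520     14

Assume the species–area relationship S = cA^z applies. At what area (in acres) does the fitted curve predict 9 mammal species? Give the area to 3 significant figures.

z = ln(14/3) / ln(5520/93.9) = 1.5404 / 4.0739 = 0.3781
c = 3 / 93.9^0.3781 = 3 / 5.571 = 0.5385
A = (9/0.5385)^(1/0.3781) ⇒ ln A = ln(16.71)/0.3781 = 7.4477
A = e^7.4477 ≈ 1716 acres

1720 acres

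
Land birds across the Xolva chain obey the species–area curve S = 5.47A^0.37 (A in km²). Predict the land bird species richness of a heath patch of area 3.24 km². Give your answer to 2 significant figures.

8.5

S = 5.47 × 3.24^0.37
ln S = ln 5.47 + 0.37 × ln 3.24 = 1.6993 + 0.37 × 1.1756 = 2.1342
S = e^2.1342 ≈ 8.451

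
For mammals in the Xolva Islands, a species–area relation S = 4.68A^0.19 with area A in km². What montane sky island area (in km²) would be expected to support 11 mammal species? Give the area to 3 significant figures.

89.8 km²

11 = 4.68 × A^0.19  ⇒  A^0.19 = 11/4.68 = 2.35
ln A = ln(2.35) / 0.19 = 0.8546 / 0.19 = 4.4979
A = e^4.4979 ≈ 89.83 km²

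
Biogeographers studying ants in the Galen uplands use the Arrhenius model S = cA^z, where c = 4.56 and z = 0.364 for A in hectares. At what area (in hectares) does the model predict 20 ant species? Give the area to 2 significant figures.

58 hectares

20 = 4.56 × A^0.364  ⇒  A^0.364 = 20/4.56 = 4.386
ln A = ln(4.386) / 0.364 = 1.4784 / 0.364 = 4.0616
A = e^4.0616 ≈ 58.07 hectares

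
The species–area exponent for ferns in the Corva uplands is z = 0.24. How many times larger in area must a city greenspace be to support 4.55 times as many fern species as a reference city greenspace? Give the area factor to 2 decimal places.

551.71

(A₂/A₁)^0.24 = 4.55, so A₂/A₁ = 4.55^(1/0.24) = 4.55^4.167
ln(A₂/A₁) = ln 4.55 / 0.24 = 1.5151 / 0.24 = 6.3130
A₂/A₁ = e^6.3130 ≈ 551.7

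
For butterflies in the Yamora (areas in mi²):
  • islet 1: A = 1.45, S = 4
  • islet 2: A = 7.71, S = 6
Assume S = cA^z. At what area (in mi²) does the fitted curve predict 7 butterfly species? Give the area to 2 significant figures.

z = ln(6/4) / ln(7.71/1.45) = 0.4055 / 1.6710 = 0.2427
c = 4 / 1.45^0.2427 = 4 / 1.094 = 3.655
A = (7/3.655)^(1/0.2427) ⇒ ln A = ln(1.915)/0.2427 = 2.6778
A = e^2.6778 ≈ 14.55 mi²

15 mi²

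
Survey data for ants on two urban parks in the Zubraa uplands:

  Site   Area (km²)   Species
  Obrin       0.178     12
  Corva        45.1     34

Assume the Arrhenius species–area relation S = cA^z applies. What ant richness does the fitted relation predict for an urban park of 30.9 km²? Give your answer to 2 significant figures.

32

z = ln(34/12) / ln(45.1/0.178) = 1.0415 / 5.5349 = 0.1882
c = 12 / 0.178^0.1882 = 12 / 0.7227 = 16.6
S₃ = 16.6 × 30.9^0.1882 = 16.6 × 1.907 ≈ 31.66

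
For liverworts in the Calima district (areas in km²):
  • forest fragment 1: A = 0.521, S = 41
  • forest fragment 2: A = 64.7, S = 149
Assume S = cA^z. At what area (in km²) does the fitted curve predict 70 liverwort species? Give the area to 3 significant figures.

3.85 km²

z = ln(149/41) / ln(64.7/0.521) = 1.2904 / 4.8218 = 0.2676
c = 41 / 0.521^0.2676 = 41 / 0.8399 = 48.82
A = (70/48.82)^(1/0.2676) ⇒ ln A = ln(1.434)/0.2676 = 1.3469
A = e^1.3469 ≈ 3.845 km²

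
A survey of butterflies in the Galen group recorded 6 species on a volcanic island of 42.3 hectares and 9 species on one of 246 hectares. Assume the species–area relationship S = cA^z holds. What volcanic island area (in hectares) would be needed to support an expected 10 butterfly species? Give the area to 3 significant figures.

z = ln(9/6) / ln(246/42.3) = 0.4055 / 1.7605 = 0.2303
c = 6 / 42.3^0.2303 = 6 / 2.369 = 2.533
A = (10/2.533)^(1/0.2303) ⇒ ln A = ln(3.948)/0.2303 = 5.9628
A = e^5.9628 ≈ 388.7 hectares

389 hectares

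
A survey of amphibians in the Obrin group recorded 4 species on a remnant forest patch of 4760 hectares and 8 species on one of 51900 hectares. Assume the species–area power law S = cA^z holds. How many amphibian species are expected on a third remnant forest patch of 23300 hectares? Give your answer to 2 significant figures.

6.3

z = ln(8/4) / ln(51900/4760) = 0.6931 / 2.3891 = 0.2901
c = 4 / 4760^0.2901 = 4 / 11.67 = 0.3428
S₃ = 0.3428 × 23300^0.2901 = 0.3428 × 18.5 ≈ 6.341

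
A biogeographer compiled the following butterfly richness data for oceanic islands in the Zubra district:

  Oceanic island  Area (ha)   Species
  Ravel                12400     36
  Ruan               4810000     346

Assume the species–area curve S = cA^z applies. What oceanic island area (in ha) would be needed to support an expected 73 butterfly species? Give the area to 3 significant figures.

79800 ha

z = ln(346/36) / ln(4810000/12400) = 2.2629 / 5.9608 = 0.3796
c = 36 / 12400^0.3796 = 36 / 35.81 = 1.005
A = (73/1.005)^(1/0.3796) ⇒ ln A = ln(72.62)/0.3796 = 11.2876
A = e^11.2876 ≈ 79826 ha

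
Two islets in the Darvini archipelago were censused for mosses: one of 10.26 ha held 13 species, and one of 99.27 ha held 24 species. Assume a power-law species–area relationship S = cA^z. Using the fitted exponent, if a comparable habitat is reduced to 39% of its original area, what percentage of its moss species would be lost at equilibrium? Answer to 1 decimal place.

z = ln(24/13) / ln(99.27/10.26) = 0.6131 / 2.2696 = 0.2701
S_new/S_old = (A_new/A_old)^z = 0.39^0.2701 = exp(0.2701 × -0.9416) = 0.7754
Fraction lost = 1 − 0.7754 = 0.2246

22.5%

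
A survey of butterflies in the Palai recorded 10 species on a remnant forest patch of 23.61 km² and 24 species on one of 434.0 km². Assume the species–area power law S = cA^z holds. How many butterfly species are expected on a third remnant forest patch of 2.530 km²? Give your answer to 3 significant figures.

z = ln(24/10) / ln(434/23.61) = 0.8755 / 2.9114 = 0.3007
c = 10 / 23.61^0.3007 = 10 / 2.588 = 3.865
S₃ = 3.865 × 2.53^0.3007 = 3.865 × 1.322 ≈ 5.109

5.11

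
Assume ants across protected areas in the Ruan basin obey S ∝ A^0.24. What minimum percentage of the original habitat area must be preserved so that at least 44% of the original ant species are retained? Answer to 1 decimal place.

3.3%

Need (A_new/A_old)^0.24 = 0.44, so A_new/A_old = 0.44^(1/0.24) = 0.44^4.167
ln(A_new/A_old) = ln 0.44 / 0.24 = -0.8210 / 0.24 = -3.4208
A_new/A_old = e^-3.4208 ≈ 0.03269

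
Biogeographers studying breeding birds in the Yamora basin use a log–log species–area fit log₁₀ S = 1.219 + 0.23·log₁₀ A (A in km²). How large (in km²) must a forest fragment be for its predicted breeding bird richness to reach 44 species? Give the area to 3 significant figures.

70.1 km²

44 = 16.56 × A^0.23  ⇒  A^0.23 = 44/16.56 = 2.657
ln A = ln(2.657) / 0.23 = 0.9773 / 0.23 = 4.2493
A = e^4.2493 ≈ 70.06 km²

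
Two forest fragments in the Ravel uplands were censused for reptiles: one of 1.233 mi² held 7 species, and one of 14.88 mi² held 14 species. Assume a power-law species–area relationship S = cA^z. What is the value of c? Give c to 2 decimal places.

6.60

z = ln(S₂/S₁) / ln(A₂/A₁) = ln(14/7) / ln(14.88/1.233) = 0.6931 / 2.4906 = 0.2783
c = S₁ / A₁^z = 7 / 1.233^0.2783 = 7 / 1.06 = 6.604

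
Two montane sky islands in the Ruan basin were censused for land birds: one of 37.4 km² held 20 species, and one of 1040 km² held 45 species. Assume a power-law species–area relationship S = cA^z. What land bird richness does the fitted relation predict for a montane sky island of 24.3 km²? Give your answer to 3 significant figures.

z = ln(45/20) / ln(1040/37.4) = 0.8109 / 3.3253 = 0.2439
c = 20 / 37.4^0.2439 = 20 / 2.419 = 8.269
S₃ = 8.269 × 24.3^0.2439 = 8.269 × 2.177 ≈ 18

18.0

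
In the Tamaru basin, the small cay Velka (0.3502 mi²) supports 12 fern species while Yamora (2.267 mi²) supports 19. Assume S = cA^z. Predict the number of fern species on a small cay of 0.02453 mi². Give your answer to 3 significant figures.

6.24

z = ln(19/12) / ln(2.267/0.3502) = 0.4595 / 1.8677 = 0.2460
c = 12 / 0.3502^0.2460 = 12 / 0.7725 = 15.53
S₃ = 15.53 × 0.02453^0.2460 = 15.53 × 0.4016 ≈ 6.239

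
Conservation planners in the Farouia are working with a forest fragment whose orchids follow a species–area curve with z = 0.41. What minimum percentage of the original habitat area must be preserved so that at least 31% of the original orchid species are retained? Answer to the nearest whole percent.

Need (A_new/A_old)^0.41 = 0.31, so A_new/A_old = 0.31^(1/0.41) = 0.31^2.439
ln(A_new/A_old) = ln 0.31 / 0.41 = -1.1712 / 0.41 = -2.8565
A_new/A_old = e^-2.8565 ≈ 0.05747

6%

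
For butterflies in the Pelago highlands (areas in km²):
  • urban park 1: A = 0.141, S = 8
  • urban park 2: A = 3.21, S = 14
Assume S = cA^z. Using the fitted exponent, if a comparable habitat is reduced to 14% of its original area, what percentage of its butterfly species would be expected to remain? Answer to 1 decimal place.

z = ln(14/8) / ln(3.21/0.141) = 0.5596 / 3.1253 = 0.1791
S_new/S_old = (A_new/A_old)^z = 0.14^0.1791 = exp(0.1791 × -1.9661) = 0.7032

70.3%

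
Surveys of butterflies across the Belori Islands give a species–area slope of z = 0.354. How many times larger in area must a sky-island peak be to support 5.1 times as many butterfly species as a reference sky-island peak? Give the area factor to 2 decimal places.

(A₂/A₁)^0.354 = 5.1, so A₂/A₁ = 5.1^(1/0.354) = 5.1^2.825
ln(A₂/A₁) = ln 5.1 / 0.354 = 1.6292 / 0.354 = 4.6024
A₂/A₁ = e^4.6024 ≈ 99.72

99.72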